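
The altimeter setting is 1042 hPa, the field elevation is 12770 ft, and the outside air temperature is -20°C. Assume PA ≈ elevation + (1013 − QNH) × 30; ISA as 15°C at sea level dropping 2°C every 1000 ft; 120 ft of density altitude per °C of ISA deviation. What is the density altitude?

Pressure altitude = 12770 + (1013 − 1042) × 30 = 12770 + (-870) = 11900 ft.
ISA temperature at 11900 ft = 15 − 2 × (11900/1000) = -8.8°C.
ISA deviation = -20 − (-8.8) = -11.2°C.
Density altitude = 11900 + 120 × (-11.2) = 10556 ft.

10556 ft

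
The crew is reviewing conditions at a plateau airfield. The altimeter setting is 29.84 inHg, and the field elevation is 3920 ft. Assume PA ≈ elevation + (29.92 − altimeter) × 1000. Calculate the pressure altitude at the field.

4000 ft

Pressure correction = (29.92 − 29.84) × 1000 = +80 ft.
Pressure altitude = 3920 + (+80) = 4000 ft.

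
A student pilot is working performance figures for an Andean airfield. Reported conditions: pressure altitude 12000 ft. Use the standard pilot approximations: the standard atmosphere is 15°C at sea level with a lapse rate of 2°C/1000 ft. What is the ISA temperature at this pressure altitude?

ISA temperature = 15 − 2 × (12000/1000) = 15 − 24 = -9°C.

-9°C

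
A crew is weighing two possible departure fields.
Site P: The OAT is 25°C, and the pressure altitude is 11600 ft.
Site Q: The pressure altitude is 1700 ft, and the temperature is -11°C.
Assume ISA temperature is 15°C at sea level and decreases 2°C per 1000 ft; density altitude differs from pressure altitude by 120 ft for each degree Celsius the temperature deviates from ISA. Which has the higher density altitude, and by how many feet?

Site P by 16596 ft

Site P: ISA temp = -8.2°C, deviation +33.2°C, DA = 11600 + 120 × 33.2 = 15584 ft.
Site Q: ISA temp = 11.6°C, deviation -22.6°C, DA = 1700 + 120 × (-22.6) = -1012 ft.
Site P is higher by 15584 − (-1012) = 16596 ft.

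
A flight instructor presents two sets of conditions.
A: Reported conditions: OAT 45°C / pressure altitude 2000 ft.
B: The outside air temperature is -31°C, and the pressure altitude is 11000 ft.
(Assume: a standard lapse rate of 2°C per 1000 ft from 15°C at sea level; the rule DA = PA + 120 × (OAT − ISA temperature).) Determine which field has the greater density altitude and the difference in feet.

A: ISA temp = 11°C, deviation +34°C, DA = 2000 + 120 × 34 = 6080 ft.
B: ISA temp = -7°C, deviation -24°C, DA = 11000 + 120 × (-24) = 8120 ft.
B is higher by 8120 − 6080 = 2040 ft.

B by 2040 ft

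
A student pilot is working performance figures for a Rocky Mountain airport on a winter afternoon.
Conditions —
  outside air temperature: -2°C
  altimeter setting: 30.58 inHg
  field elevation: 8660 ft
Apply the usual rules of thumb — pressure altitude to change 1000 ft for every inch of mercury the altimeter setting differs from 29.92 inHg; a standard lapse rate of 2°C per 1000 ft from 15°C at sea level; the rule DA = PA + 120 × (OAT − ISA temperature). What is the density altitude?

Pressure altitude = 8660 + (29.92 − 30.58) × 1000 = 8660 + (-660) = 8000 ft.
ISA temperature at 8000 ft = 15 − 2 × (8000/1000) = -1°C.
ISA deviation = -2 − (-1) = -1°C.
Density altitude = 8000 + 120 × (-1) = 7880 ft.

7880 ft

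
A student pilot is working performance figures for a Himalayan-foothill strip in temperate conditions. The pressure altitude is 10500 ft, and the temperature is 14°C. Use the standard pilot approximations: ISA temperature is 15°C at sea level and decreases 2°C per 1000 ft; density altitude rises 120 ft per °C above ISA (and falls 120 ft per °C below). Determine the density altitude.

12900 ft

ISA temperature at 10500 ft = 15 − 2 × (10500/1000) = -6°C.
ISA deviation = 14 − (-6) = +20°C.
Density altitude = 10500 + 120 × (20) = 10500 + (+2400) = 12900 ft.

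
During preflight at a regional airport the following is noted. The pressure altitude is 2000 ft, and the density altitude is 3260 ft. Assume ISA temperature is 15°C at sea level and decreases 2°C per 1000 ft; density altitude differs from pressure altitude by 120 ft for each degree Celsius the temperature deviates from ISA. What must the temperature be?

Density altitude − pressure altitude = 3260 − 2000 = +1260 ft.
At 120 ft/°C that is an ISA deviation of 1260/120 = +10.5°C.
ISA temperature at 2000 ft = 15 − 2 × (2000/1000) = 11°C.
OAT = ISA + deviation = 11 + (+10.5) = 21.5°C.

21.5°C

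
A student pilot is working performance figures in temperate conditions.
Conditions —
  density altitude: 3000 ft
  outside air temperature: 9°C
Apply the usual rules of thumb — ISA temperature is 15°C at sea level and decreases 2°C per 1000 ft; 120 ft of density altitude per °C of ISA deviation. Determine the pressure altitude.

3000 ft

DA = PA + 120 × (OAT − (15 − 2·PA/1000)) = PA + 120·OAT − 1800 + 0.24·PA = 1.24·PA + 120·OAT − 1800.
So 1.24·PA = 3000 − 120 × 9 + 1800 = 3720.
PA = 3720 / 1.24 = 3000 ft.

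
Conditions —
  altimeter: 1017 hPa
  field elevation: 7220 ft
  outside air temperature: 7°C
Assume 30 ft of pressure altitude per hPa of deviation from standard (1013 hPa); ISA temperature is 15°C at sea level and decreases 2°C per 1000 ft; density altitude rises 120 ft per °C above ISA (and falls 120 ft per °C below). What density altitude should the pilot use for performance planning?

Pressure altitude = 7220 + (1013 − 1017) × 30 = 7220 + (-120) = 7100 ft.
ISA temperature at 7100 ft = 15 − 2 × (7100/1000) = 0.8°C.
ISA deviation = 7 − 0.8 = +6.2°C.
Density altitude = 7100 + 120 × (6.2) = 7844 ft.

7844 ft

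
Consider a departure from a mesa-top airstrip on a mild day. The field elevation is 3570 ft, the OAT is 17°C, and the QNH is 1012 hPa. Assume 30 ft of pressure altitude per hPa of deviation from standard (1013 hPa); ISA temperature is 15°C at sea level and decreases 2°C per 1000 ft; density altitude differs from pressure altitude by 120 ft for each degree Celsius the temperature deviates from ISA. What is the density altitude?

Pressure altitude = 3570 + (1013 − 1012) × 30 = 3570 + (+30) = 3600 ft.
ISA temperature at 3600 ft = 15 − 2 × (3600/1000) = 7.8°C.
ISA deviation = 17 − 7.8 = +9.2°C.
Density altitude = 3600 + 120 × (9.2) = 4704 ft.

4704 ft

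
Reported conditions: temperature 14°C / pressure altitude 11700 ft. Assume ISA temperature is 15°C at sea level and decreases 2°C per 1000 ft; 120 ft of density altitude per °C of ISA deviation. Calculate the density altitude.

14388 ft

ISA temperature at 11700 ft = 15 − 2 × (11700/1000) = -8.4°C.
ISA deviation = 14 − (-8.4) = +22.4°C.
Density altitude = 11700 + 120 × (22.4) = 11700 + (+2688) = 14388 ft.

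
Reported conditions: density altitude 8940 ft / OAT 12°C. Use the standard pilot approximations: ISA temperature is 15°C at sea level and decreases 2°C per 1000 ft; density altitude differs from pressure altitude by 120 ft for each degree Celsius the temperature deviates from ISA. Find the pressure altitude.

DA = PA + 120 × (OAT − (15 − 2·PA/1000)) = PA + 120·OAT − 1800 + 0.24·PA = 1.24·PA + 120·OAT − 1800.
So 1.24·PA = 8940 − 120 × 12 + 1800 = 9300.
PA = 9300 / 1.24 = 7500 ft.

7500 ft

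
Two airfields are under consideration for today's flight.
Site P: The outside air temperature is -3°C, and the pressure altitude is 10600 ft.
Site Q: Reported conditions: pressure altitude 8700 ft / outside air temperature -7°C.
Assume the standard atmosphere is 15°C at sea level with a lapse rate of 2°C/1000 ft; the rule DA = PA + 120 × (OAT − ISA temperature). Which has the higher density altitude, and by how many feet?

Site P by 2836 ft

Site P: ISA temp = -6.2°C, deviation +3.2°C, DA = 10600 + 120 × 3.2 = 10984 ft.
Site Q: ISA temp = -2.4°C, deviation -4.6°C, DA = 8700 + 120 × (-4.6) = 8148 ft.
Site P is higher by 10984 − 8148 = 2836 ft.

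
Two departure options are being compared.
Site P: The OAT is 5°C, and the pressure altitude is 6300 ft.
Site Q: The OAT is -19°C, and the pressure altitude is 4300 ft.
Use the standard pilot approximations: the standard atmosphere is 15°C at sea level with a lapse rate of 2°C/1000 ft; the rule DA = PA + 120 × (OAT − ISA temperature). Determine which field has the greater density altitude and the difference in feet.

Site P: ISA temp = 2.4°C, deviation +2.6°C, DA = 6300 + 120 × 2.6 = 6612 ft.
Site Q: ISA temp = 6.4°C, deviation -25.4°C, DA = 4300 + 120 × (-25.4) = 1252 ft.
Site P is higher by 6612 − 1252 = 5360 ft.

Site P by 5360 ft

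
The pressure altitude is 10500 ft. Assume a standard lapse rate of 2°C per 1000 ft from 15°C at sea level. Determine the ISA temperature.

ISA temperature = 15 − 2 × (10500/1000) = 15 − 21 = -6°C.

-6°C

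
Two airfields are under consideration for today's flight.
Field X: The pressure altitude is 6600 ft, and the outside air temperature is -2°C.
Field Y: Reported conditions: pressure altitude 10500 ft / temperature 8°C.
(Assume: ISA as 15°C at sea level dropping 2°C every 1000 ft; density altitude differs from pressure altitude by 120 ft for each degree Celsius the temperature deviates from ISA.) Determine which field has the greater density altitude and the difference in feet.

Field X: ISA temp = 1.8°C, deviation -3.8°C, DA = 6600 + 120 × (-3.8) = 6144 ft.
Field Y: ISA temp = -6°C, deviation +14°C, DA = 10500 + 120 × 14 = 12180 ft.
Field Y is higher by 12180 − 6144 = 6036 ft.

Field Y by 6036 ft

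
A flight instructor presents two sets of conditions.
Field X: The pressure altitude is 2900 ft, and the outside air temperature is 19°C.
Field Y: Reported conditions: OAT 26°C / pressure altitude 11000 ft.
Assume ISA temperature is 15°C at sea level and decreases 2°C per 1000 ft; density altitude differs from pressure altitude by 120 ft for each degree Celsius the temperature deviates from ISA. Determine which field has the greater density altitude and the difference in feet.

Field X: ISA temp = 9.2°C, deviation +9.8°C, DA = 2900 + 120 × 9.8 = 4076 ft.
Field Y: ISA temp = -7°C, deviation +33°C, DA = 11000 + 120 × 33 = 14960 ft.
Field Y is higher by 14960 − 4076 = 10884 ft.

Field Y by 10884 ft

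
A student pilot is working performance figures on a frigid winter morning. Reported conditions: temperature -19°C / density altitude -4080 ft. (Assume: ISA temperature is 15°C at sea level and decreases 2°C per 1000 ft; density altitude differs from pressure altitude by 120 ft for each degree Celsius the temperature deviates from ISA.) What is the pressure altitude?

DA = PA + 120 × (OAT − (15 − 2·PA/1000)) = PA + 120·OAT − 1800 + 0.24·PA = 1.24·PA + 120·OAT − 1800.
So 1.24·PA = -4080 − 120 × (-19) + 1800 = 0.
PA = 0 / 1.24 = 0 ft.

0 ft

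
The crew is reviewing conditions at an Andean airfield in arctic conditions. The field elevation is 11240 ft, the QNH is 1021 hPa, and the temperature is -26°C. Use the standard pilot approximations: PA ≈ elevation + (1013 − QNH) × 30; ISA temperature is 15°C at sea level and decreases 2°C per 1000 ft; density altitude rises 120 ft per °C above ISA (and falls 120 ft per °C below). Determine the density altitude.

8720 ft

Pressure altitude = 11240 + (1013 − 1021) × 30 = 11240 + (-240) = 11000 ft.
ISA temperature at 11000 ft = 15 − 2 × (11000/1000) = -7°C.
ISA deviation = -26 − (-7) = -19°C.
Density altitude = 11000 + 120 × (-19) = 8720 ft.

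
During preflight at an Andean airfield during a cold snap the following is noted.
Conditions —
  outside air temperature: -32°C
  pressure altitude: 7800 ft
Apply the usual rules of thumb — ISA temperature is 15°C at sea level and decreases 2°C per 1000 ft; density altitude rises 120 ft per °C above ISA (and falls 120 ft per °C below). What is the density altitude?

4032 ft

ISA temperature at 7800 ft = 15 − 2 × (7800/1000) = -0.6°C.
ISA deviation = -32 − (-0.6) = -31.4°C.
Density altitude = 7800 + 120 × (-31.4) = 7800 + (-3768) = 4032 ft.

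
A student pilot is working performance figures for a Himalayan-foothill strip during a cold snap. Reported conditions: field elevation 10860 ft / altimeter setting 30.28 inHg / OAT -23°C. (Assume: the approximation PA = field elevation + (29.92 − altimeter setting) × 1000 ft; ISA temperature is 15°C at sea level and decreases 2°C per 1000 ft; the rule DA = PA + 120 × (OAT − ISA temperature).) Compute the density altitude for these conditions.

Pressure altitude = 10860 + (29.92 − 30.28) × 1000 = 10860 + (-360) = 10500 ft.
ISA temperature at 10500 ft = 15 − 2 × (10500/1000) = -6°C.
ISA deviation = -23 − (-6) = -17°C.
Density altitude = 10500 + 120 × (-17) = 8460 ft.

8460 ft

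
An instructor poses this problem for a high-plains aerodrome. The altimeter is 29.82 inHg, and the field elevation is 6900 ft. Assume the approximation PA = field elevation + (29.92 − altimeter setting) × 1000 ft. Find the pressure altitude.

7000 ft

Pressure correction = (29.92 − 29.82) × 1000 = +100 ft.
Pressure altitude = 6900 + (+100) = 7000 ft.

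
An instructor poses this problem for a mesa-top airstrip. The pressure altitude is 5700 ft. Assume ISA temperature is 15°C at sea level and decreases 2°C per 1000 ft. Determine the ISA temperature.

ISA temperature = 15 − 2 × (5700/1000) = 15 − 11.4 = 3.6°C.

3.6°C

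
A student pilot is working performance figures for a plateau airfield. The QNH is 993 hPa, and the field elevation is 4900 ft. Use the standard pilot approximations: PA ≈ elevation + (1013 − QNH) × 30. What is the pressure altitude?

5500 ft

Pressure correction = (1013 − 993) × 30 = +600 ft.
Pressure altitude = 4900 + (+600) = 5500 ft.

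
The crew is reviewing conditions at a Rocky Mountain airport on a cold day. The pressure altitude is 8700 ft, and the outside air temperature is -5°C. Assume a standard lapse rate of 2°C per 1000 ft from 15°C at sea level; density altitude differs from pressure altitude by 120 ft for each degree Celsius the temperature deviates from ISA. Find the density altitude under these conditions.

ISA temperature at 8700 ft = 15 − 2 × (8700/1000) = -2.4°C.
ISA deviation = -5 − (-2.4) = -2.6°C.
Density altitude = 8700 + 120 × (-2.6) = 8700 + (-312) = 8388 ft.

8388 ft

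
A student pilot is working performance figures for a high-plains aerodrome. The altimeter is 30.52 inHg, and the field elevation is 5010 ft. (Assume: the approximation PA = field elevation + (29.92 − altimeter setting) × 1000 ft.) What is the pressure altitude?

4410 ft

Pressure correction = (29.92 − 30.52) × 1000 = -600 ft.
Pressure altitude = 5010 + (-600) = 4410 ft.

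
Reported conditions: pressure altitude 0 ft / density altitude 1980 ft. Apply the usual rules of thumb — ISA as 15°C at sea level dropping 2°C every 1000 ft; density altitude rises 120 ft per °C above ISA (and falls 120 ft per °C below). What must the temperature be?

31.5°C

Density altitude − pressure altitude = 1980 − 0 = +1980 ft.
At 120 ft/°C that is an ISA deviation of 1980/120 = +16.5°C.
ISA temperature at 0 ft = 15 − 2 × (0/1000) = 15°C.
OAT = ISA + deviation = 15 + (+16.5) = 31.5°C.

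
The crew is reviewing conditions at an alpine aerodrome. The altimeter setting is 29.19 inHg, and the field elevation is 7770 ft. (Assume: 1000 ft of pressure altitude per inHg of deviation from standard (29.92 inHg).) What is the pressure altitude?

Pressure correction = (29.92 − 29.19) × 1000 = +730 ft.
Pressure altitude = 7770 + (+730) = 8500 ft.

8500 ft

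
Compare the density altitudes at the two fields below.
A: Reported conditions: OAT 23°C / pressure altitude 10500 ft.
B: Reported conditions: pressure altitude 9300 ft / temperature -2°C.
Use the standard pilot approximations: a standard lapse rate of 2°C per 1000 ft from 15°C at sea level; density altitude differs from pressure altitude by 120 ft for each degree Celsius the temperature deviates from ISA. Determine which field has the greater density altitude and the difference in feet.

A: ISA temp = -6°C, deviation +29°C, DA = 10500 + 120 × 29 = 13980 ft.
B: ISA temp = -3.6°C, deviation +1.6°C, DA = 9300 + 120 × 1.6 = 9492 ft.
A is higher by 13980 − 9492 = 4488 ft.

A by 4488 ft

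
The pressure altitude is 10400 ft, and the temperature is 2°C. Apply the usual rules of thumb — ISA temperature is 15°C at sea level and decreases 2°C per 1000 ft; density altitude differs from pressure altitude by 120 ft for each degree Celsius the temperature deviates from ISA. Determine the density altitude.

ISA temperature at 10400 ft = 15 − 2 × (10400/1000) = -5.8°C.
ISA deviation = 2 − (-5.8) = +7.8°C.
Density altitude = 10400 + 120 × (7.8) = 10400 + (+936) = 11336 ft.

11336 ft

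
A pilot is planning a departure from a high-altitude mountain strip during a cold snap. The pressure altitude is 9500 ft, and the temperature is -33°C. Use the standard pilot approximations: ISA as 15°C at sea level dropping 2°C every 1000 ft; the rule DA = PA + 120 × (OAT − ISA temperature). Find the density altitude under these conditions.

6020 ft

ISA temperature at 9500 ft = 15 − 2 × (9500/1000) = -4°C.
ISA deviation = -33 − (-4) = -29°C.
Density altitude = 9500 + 120 × (-29) = 9500 + (-3480) = 6020 ft.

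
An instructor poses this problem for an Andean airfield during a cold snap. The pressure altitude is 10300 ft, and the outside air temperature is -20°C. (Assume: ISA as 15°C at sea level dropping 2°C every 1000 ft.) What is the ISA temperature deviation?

ISA-14.4°C

ISA temperature at 10300 ft = 15 − 2 × (10300/1000) = -5.6°C.
Deviation = OAT − ISA = -20 − (-5.6) = -14.4°C.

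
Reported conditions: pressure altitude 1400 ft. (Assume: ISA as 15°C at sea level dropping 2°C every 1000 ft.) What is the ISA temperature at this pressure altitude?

12.2°C

ISA temperature = 15 − 2 × (1400/1000) = 15 − 2.8 = 12.2°C.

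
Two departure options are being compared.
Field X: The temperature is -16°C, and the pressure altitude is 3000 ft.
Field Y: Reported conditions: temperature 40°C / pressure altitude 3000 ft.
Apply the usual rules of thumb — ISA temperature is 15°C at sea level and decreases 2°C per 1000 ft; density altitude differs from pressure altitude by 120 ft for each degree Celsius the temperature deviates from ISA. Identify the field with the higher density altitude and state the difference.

Field Y by 6720 ft

Field X: ISA temp = 9°C, deviation -25°C, DA = 3000 + 120 × (-25) = 0 ft.
Field Y: ISA temp = 9°C, deviation +31°C, DA = 3000 + 120 × 31 = 6720 ft.
Field Y is higher by 6720 − 0 = 6720 ft.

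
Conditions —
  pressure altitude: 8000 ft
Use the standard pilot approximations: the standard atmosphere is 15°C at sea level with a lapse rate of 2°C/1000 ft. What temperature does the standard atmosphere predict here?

ISA temperature = 15 − 2 × (8000/1000) = 15 − 16 = -1°C.

-1°C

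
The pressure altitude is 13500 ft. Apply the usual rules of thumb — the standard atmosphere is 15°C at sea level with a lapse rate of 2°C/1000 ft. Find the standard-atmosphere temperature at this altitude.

ISA temperature = 15 − 2 × (13500/1000) = 15 − 27 = -12°C.

-12°C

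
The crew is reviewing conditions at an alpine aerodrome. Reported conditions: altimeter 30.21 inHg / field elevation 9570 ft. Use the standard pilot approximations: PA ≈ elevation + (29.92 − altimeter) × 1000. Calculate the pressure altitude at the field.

9280 ft

Pressure correction = (29.92 − 30.21) × 1000 = -290 ft.
Pressure altitude = 9570 + (-290) = 9280 ft.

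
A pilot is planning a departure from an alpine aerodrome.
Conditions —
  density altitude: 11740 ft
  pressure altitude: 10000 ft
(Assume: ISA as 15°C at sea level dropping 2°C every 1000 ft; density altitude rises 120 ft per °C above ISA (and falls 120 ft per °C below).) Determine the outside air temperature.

9.5°C

Density altitude − pressure altitude = 11740 − 10000 = +1740 ft.
At 120 ft/°C that is an ISA deviation of 1740/120 = +14.5°C.
ISA temperature at 10000 ft = 15 − 2 × (10000/1000) = -5°C.
OAT = ISA + deviation = -5 + (+14.5) = 9.5°C.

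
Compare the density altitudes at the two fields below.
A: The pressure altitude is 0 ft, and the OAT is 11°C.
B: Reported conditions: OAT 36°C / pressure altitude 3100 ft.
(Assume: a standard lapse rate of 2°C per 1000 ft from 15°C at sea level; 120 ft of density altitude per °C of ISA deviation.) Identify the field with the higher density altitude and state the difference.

A: ISA temp = 15°C, deviation -4°C, DA = 0 + 120 × (-4) = -480 ft.
B: ISA temp = 8.8°C, deviation +27.2°C, DA = 3100 + 120 × 27.2 = 6364 ft.
B is higher by 6364 − (-480) = 6844 ft.

B by 6844 ft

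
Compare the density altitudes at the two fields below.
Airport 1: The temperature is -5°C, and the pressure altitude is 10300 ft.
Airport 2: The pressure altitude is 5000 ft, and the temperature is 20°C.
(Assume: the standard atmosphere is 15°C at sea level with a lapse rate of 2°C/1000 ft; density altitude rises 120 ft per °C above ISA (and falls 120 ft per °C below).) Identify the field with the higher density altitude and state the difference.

Airport 1 by 3572 ft

Airport 1: ISA temp = -5.6°C, deviation +0.6°C, DA = 10300 + 120 × 0.6 = 10372 ft.
Airport 2: ISA temp = 5°C, deviation +15°C, DA = 5000 + 120 × 15 = 6800 ft.
Airport 1 is higher by 10372 − 6800 = 3572 ft.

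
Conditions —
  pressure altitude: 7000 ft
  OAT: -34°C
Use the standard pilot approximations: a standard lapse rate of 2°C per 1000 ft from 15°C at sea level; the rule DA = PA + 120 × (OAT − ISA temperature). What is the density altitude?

2800 ft

ISA temperature at 7000 ft = 15 − 2 × (7000/1000) = 1°C.
ISA deviation = -34 − 1 = -35°C.
Density altitude = 7000 + 120 × (-35) = 7000 + (-4200) = 2800 ft.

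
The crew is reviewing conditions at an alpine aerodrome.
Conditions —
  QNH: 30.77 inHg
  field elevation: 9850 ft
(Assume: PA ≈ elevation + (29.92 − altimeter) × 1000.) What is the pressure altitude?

Pressure correction = (29.92 − 30.77) × 1000 = -850 ft.
Pressure altitude = 9850 + (-850) = 9000 ft.

9000 ft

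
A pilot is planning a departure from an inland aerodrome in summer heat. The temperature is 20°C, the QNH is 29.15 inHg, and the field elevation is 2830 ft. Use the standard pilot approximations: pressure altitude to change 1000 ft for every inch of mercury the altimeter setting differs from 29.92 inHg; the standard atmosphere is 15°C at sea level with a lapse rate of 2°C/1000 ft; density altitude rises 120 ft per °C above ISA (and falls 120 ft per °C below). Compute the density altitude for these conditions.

Pressure altitude = 2830 + (29.92 − 29.15) × 1000 = 2830 + (+770) = 3600 ft.
ISA temperature at 3600 ft = 15 − 2 × (3600/1000) = 7.8°C.
ISA deviation = 20 − 7.8 = +12.2°C.
Density altitude = 3600 + 120 × (12.2) = 5064 ft.

5064 ft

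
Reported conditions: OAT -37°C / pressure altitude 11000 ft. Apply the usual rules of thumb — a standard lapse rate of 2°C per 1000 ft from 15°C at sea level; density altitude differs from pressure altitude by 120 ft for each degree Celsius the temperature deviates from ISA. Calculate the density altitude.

7400 ft

ISA temperature at 11000 ft = 15 − 2 × (11000/1000) = -7°C.
ISA deviation = -37 − (-7) = -30°C.
Density altitude = 11000 + 120 × (-30) = 11000 + (-3600) = 7400 ft.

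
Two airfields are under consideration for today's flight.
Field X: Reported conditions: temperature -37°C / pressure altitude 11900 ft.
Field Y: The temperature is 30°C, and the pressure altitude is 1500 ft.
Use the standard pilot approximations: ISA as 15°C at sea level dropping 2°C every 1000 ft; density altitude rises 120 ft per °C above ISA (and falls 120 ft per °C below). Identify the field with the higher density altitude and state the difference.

Field X: ISA temp = -8.8°C, deviation -28.2°C, DA = 11900 + 120 × (-28.2) = 8516 ft.
Field Y: ISA temp = 12°C, deviation +18°C, DA = 1500 + 120 × 18 = 3660 ft.
Field X is higher by 8516 − 3660 = 4856 ft.

Field X by 4856 ft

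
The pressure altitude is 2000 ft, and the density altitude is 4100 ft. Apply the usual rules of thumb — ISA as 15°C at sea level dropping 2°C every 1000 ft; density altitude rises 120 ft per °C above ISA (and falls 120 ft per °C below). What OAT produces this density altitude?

28.5°C

Density altitude − pressure altitude = 4100 − 2000 = +2100 ft.
At 120 ft/°C that is an ISA deviation of 2100/120 = +17.5°C.
ISA temperature at 2000 ft = 15 − 2 × (2000/1000) = 11°C.
OAT = ISA + deviation = 11 + (+17.5) = 28.5°C.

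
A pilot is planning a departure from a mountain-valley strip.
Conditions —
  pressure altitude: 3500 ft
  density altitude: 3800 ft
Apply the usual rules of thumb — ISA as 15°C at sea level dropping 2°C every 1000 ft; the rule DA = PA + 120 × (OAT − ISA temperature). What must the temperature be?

10.5°C

Density altitude − pressure altitude = 3800 − 3500 = +300 ft.
At 120 ft/°C that is an ISA deviation of 300/120 = +2.5°C.
ISA temperature at 3500 ft = 15 − 2 × (3500/1000) = 8°C.
OAT = ISA + deviation = 8 + (+2.5) = 10.5°C.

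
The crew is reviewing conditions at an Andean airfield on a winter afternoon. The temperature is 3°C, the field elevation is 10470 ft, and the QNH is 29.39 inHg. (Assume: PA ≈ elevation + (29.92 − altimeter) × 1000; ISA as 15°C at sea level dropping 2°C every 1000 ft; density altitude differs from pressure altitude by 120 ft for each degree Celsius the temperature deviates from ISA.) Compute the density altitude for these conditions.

Pressure altitude = 10470 + (29.92 − 29.39) × 1000 = 10470 + (+530) = 11000 ft.
ISA temperature at 11000 ft = 15 − 2 × (11000/1000) = -7°C.
ISA deviation = 3 − (-7) = +10°C.
Density altitude = 11000 + 120 × (10) = 12200 ft.

12200 ft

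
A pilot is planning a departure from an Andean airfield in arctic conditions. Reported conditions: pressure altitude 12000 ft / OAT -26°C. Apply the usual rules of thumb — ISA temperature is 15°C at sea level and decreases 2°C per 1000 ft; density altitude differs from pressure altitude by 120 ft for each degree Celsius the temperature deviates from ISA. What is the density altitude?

9960 ft

ISA temperature at 12000 ft = 15 − 2 × (12000/1000) = -9°C.
ISA deviation = -26 − (-9) = -17°C.
Density altitude = 12000 + 120 × (-17) = 12000 + (-2040) = 9960 ft.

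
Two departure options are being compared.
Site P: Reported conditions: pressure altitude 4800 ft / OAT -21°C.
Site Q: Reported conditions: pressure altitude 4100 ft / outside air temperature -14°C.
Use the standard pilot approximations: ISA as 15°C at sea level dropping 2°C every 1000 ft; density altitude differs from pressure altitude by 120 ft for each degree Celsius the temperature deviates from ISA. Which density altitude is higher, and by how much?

Site P: ISA temp = 5.4°C, deviation -26.4°C, DA = 4800 + 120 × (-26.4) = 1632 ft.
Site Q: ISA temp = 6.8°C, deviation -20.8°C, DA = 4100 + 120 × (-20.8) = 1604 ft.
Site P is higher by 1632 − 1604 = 28 ft.

Site P by 28 ft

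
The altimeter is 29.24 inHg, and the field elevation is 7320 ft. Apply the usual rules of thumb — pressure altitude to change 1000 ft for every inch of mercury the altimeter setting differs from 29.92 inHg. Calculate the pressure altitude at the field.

Pressure correction = (29.92 − 29.24) × 1000 = +680 ft.
Pressure altitude = 7320 + (+680) = 8000 ft.

8000 ft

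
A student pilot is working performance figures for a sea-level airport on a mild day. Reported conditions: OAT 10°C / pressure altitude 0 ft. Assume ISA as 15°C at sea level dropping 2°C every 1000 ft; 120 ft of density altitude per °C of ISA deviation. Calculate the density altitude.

ISA temperature at 0 ft = 15 − 2 × (0/1000) = 15°C.
ISA deviation = 10 − 15 = -5°C.
Density altitude = 0 + 120 × (-5) = 0 + (-600) = -600 ft.

-600 ft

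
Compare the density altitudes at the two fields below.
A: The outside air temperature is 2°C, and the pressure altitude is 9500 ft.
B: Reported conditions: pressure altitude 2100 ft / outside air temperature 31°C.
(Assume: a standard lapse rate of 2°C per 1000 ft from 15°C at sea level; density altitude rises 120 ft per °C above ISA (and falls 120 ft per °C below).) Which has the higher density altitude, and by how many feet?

A: ISA temp = -4°C, deviation +6°C, DA = 9500 + 120 × 6 = 10220 ft.
B: ISA temp = 10.8°C, deviation +20.2°C, DA = 2100 + 120 × 20.2 = 4524 ft.
A is higher by 10220 − 4524 = 5696 ft.

A by 5696 ft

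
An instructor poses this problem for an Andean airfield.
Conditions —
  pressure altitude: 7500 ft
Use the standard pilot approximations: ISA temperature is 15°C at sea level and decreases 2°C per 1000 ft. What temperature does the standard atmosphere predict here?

0°C

ISA temperature = 15 − 2 × (7500/1000) = 15 − 15 = 0°C.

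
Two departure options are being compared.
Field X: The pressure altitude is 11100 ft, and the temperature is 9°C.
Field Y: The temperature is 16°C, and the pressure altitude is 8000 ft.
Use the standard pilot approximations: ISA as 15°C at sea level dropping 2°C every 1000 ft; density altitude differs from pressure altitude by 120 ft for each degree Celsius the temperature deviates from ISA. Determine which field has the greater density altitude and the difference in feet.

Field X by 3004 ft

Field X: ISA temp = -7.2°C, deviation +16.2°C, DA = 11100 + 120 × 16.2 = 13044 ft.
Field Y: ISA temp = -1°C, deviation +17°C, DA = 8000 + 120 × 17 = 10040 ft.
Field X is higher by 13044 − 10040 = 3004 ft.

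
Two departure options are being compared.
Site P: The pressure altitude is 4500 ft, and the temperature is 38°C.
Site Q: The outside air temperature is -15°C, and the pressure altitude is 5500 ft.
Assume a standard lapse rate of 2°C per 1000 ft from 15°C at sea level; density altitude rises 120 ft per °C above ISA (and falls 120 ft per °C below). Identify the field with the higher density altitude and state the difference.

Site P: ISA temp = 6°C, deviation +32°C, DA = 4500 + 120 × 32 = 8340 ft.
Site Q: ISA temp = 4°C, deviation -19°C, DA = 5500 + 120 × (-19) = 3220 ft.
Site P is higher by 8340 − 3220 = 5120 ft.

Site P by 5120 ft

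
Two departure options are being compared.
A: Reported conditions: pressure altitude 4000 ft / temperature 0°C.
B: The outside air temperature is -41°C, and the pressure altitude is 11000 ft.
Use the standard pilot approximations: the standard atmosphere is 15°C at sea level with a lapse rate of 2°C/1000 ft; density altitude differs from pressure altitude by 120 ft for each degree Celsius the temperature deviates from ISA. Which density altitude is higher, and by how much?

B by 3760 ft

A: ISA temp = 7°C, deviation -7°C, DA = 4000 + 120 × (-7) = 3160 ft.
B: ISA temp = -7°C, deviation -34°C, DA = 11000 + 120 × (-34) = 6920 ft.
B is higher by 6920 − 3160 = 3760 ft.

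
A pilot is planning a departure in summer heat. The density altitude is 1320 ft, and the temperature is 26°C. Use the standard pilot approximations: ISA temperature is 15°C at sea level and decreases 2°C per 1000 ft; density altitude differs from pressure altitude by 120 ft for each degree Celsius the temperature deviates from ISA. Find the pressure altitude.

DA = PA + 120 × (OAT − (15 − 2·PA/1000)) = PA + 120·OAT − 1800 + 0.24·PA = 1.24·PA + 120·OAT − 1800.
So 1.24·PA = 1320 − 120 × 26 + 1800 = 0.
PA = 0 / 1.24 = 0 ft.

0 ft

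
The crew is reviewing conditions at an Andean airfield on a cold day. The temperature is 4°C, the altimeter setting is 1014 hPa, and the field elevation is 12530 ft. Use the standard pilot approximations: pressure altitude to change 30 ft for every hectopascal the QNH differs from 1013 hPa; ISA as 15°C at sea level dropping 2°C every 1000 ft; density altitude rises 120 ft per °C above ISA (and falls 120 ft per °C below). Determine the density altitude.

Pressure altitude = 12530 + (1013 − 1014) × 30 = 12530 + (-30) = 12500 ft.
ISA temperature at 12500 ft = 15 − 2 × (12500/1000) = -10°C.
ISA deviation = 4 − (-10) = +14°C.
Density altitude = 12500 + 120 × (14) = 14180 ft.

14180 ft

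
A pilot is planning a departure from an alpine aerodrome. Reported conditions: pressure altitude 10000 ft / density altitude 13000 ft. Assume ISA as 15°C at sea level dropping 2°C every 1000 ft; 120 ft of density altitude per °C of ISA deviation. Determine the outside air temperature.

20°C

Density altitude − pressure altitude = 13000 − 10000 = +3000 ft.
At 120 ft/°C that is an ISA deviation of 3000/120 = +25°C.
ISA temperature at 10000 ft = 15 − 2 × (10000/1000) = -5°C.
OAT = ISA + deviation = -5 + (+25) = 20°C.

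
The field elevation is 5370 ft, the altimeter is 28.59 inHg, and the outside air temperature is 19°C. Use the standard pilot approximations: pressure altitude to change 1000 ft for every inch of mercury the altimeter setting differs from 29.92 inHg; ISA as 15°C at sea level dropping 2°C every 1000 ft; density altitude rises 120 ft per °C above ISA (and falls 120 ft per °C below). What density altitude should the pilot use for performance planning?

Pressure altitude = 5370 + (29.92 − 28.59) × 1000 = 5370 + (+1330) = 6700 ft.
ISA temperature at 6700 ft = 15 − 2 × (6700/1000) = 1.6°C.
ISA deviation = 19 − 1.6 = +17.4°C.
Density altitude = 6700 + 120 × (17.4) = 8788 ft.

8788 ft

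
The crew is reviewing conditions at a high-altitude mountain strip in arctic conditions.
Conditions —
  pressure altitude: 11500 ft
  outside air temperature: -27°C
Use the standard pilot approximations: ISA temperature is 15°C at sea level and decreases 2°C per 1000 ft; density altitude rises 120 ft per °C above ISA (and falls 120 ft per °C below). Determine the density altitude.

ISA temperature at 11500 ft = 15 − 2 × (11500/1000) = -8°C.
ISA deviation = -27 − (-8) = -19°C.
Density altitude = 11500 + 120 × (-19) = 11500 + (-2280) = 9220 ft.

9220 ft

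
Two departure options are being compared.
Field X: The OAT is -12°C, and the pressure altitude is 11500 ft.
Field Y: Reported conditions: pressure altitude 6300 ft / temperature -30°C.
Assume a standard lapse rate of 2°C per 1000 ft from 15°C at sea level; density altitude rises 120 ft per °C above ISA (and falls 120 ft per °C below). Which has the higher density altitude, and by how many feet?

Field X: ISA temp = -8°C, deviation -4°C, DA = 11500 + 120 × (-4) = 11020 ft.
Field Y: ISA temp = 2.4°C, deviation -32.4°C, DA = 6300 + 120 × (-32.4) = 2412 ft.
Field X is higher by 11020 − 2412 = 8608 ft.

Field X by 8608 ft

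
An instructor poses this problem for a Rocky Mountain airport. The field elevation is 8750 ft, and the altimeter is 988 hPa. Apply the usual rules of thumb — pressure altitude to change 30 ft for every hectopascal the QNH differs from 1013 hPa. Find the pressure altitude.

9500 ft

Pressure correction = (1013 − 988) × 30 = +750 ft.
Pressure altitude = 8750 + (+750) = 9500 ft.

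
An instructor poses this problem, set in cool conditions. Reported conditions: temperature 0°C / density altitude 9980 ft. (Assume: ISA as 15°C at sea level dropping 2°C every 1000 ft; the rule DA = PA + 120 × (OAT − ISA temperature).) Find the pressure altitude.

9500 ft

DA = PA + 120 × (OAT − (15 − 2·PA/1000)) = PA + 120·OAT − 1800 + 0.24·PA = 1.24·PA + 120·OAT − 1800.
So 1.24·PA = 9980 − 120 × 0 + 1800 = 11780.
PA = 11780 / 1.24 = 9500 ft.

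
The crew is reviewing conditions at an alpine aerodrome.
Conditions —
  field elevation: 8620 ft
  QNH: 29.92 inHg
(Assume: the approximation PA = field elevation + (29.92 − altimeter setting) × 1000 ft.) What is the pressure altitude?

Pressure correction = (29.92 − 29.92) × 1000 = 0 ft.
Pressure altitude = 8620 + (0) = 8620 ft.

8620 ft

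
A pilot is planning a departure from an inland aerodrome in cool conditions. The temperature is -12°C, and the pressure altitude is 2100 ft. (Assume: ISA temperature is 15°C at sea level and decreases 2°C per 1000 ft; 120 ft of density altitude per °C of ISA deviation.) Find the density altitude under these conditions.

ISA temperature at 2100 ft = 15 − 2 × (2100/1000) = 10.8°C.
ISA deviation = -12 − 10.8 = -22.8°C.
Density altitude = 2100 + 120 × (-22.8) = 2100 + (-2736) = -636 ft.

-636 ft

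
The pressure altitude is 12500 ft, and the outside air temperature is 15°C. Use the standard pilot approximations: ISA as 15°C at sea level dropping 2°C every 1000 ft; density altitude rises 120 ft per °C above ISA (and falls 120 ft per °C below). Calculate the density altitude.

15500 ft

ISA temperature at 12500 ft = 15 − 2 × (12500/1000) = -10°C.
ISA deviation = 15 − (-10) = +25°C.
Density altitude = 12500 + 120 × (25) = 12500 + (+3000) = 15500 ft.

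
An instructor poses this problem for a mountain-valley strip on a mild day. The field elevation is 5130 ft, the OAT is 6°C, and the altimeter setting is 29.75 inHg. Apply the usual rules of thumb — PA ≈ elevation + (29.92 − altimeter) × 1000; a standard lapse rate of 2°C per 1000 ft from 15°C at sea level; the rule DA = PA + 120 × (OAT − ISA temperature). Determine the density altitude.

Pressure altitude = 5130 + (29.92 − 29.75) × 1000 = 5130 + (+170) = 5300 ft.
ISA temperature at 5300 ft = 15 − 2 × (5300/1000) = 4.4°C.
ISA deviation = 6 − 4.4 = +1.6°C.
Density altitude = 5300 + 120 × (1.6) = 5492 ft.

5492 ft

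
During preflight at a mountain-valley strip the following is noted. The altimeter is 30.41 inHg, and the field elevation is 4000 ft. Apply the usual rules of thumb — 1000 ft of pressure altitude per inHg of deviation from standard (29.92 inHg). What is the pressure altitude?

Pressure correction = (29.92 − 30.41) × 1000 = -490 ft.
Pressure altitude = 4000 + (-490) = 3510 ft.

3510 ft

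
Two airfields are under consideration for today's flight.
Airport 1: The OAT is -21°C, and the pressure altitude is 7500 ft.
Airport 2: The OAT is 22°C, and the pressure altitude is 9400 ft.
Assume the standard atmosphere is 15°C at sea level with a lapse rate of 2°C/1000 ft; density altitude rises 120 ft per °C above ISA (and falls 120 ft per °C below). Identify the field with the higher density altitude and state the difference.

Airport 2 by 7516 ft

Airport 1: ISA temp = 0°C, deviation -21°C, DA = 7500 + 120 × (-21) = 4980 ft.
Airport 2: ISA temp = -3.8°C, deviation +25.8°C, DA = 9400 + 120 × 25.8 = 12496 ft.
Airport 2 is higher by 12496 − 4980 = 7516 ft.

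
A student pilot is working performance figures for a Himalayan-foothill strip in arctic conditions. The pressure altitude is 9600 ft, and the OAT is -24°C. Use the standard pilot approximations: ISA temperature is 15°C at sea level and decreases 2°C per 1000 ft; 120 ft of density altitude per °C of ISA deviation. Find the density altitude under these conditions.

ISA temperature at 9600 ft = 15 − 2 × (9600/1000) = -4.2°C.
ISA deviation = -24 − (-4.2) = -19.8°C.
Density altitude = 9600 + 120 × (-19.8) = 9600 + (-2376) = 7224 ft.

7224 ft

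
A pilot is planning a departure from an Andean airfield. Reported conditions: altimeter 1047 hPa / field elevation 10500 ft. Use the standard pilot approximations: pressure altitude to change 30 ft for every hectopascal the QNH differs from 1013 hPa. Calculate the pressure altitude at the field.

Pressure correction = (1013 − 1047) × 30 = -1020 ft.
Pressure altitude = 10500 + (-1020) = 9480 ft.

9480 ft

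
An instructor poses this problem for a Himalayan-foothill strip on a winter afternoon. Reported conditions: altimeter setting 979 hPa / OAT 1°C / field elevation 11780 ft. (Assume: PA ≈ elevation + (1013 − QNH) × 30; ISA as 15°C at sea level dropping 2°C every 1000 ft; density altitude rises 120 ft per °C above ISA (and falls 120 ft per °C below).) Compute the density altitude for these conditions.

14192 ft

Pressure altitude = 11780 + (1013 − 979) × 30 = 11780 + (+1020) = 12800 ft.
ISA temperature at 12800 ft = 15 − 2 × (12800/1000) = -10.6°C.
ISA deviation = 1 − (-10.6) = +11.6°C.
Density altitude = 12800 + 120 × (11.6) = 14192 ft.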